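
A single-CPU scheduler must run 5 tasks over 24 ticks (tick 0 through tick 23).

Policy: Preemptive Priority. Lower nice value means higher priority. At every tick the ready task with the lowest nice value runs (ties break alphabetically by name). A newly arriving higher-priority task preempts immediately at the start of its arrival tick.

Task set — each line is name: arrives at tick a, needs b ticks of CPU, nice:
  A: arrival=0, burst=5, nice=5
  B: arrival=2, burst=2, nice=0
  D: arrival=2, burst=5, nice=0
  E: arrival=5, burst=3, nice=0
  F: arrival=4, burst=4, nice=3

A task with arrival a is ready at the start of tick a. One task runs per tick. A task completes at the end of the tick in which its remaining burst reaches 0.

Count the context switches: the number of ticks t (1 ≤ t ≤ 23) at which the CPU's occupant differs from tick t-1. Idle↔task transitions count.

context switches = 6

t=0: ready={A} → run A
t=1: ready={A} → run A
t=2: ready={A,B,D} → run B
t=3: ready={A,B,D} → run B
t=4: ready={A,D,F} → run D
t=5: ready={A,D,E,F} → run D
t=6: ready={A,D,E,F} → run D
t=7: ready={A,D,E,F} → run D
t=8: ready={A,D,E,F} → run D
t=9: ready={A,E,F} → run E
t=10: ready={A,E,F} → run E
t=11: ready={A,E,F} → run E
t=12: ready={A,F} → run F
t=13: ready={A,F} → run F
t=14: ready={A,F} → run F
t=15: ready={A,F} → run F
t=16: ready={A} → run A
t=17: ready={A} → run A
t=18: ready={A} → run A
t=19: (idle)
t=20: (idle)
t=21: (idle)
t=22: (idle)
t=23: (idle)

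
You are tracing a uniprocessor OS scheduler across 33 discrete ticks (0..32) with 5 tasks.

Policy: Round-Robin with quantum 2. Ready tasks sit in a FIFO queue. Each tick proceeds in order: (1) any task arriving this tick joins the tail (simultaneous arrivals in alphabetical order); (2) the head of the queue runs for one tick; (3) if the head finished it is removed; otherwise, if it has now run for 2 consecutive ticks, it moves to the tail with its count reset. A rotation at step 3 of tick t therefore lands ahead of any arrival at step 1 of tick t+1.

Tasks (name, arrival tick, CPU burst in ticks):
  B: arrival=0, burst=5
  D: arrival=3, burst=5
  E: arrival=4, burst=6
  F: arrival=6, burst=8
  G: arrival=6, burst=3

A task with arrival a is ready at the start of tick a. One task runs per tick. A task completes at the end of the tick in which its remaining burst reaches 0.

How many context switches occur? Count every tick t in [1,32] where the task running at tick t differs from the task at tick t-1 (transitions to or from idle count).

context switches = 13

t=0: queue=[B] q_used=0 → run B
t=1: queue=[B] q_used=1 → run B
t=2: queue=[B] q_used=0 → run B
t=3: queue=[B,D] q_used=1 → run B
t=4: queue=[D,B,E] q_used=0 → run D
t=5: queue=[D,B,E] q_used=1 → run D
t=6: queue=[B,E,D,F,G] q_used=0 → run B
t=7: queue=[E,D,F,G] q_used=0 → run E
t=8: queue=[E,D,F,G] q_used=1 → run E
t=9: queue=[D,F,G,E] q_used=0 → run D
t=10: queue=[D,F,G,E] q_used=1 → run D
t=11: queue=[F,G,E,D] q_used=0 → run F
t=12: queue=[F,G,E,D] q_used=1 → run F
t=13: queue=[G,E,D,F] q_used=0 → run G
t=14: queue=[G,E,D,F] q_used=1 → run G
t=15: queue=[E,D,F,G] q_used=0 → run E
t=16: queue=[E,D,F,G] q_used=1 → run E
t=17: queue=[D,F,G,E] q_used=0 → run D
t=18: queue=[F,G,E] q_used=0 → run F
t=19: queue=[F,G,E] q_used=1 → run F
t=20: queue=[G,E,F] q_used=0 → run G
t=21: queue=[E,F] q_used=0 → run E
t=22: queue=[E,F] q_used=1 → run E
t=23: queue=[F] q_used=0 → run F
t=24: queue=[F] q_used=1 → run F
t=25: queue=[F] q_used=0 → run F
t=26: queue=[F] q_used=1 → run F
t=27: (idle)
t=28: (idle)
t=29: (idle)
t=30: (idle)
t=31: (idle)
t=32: (idle)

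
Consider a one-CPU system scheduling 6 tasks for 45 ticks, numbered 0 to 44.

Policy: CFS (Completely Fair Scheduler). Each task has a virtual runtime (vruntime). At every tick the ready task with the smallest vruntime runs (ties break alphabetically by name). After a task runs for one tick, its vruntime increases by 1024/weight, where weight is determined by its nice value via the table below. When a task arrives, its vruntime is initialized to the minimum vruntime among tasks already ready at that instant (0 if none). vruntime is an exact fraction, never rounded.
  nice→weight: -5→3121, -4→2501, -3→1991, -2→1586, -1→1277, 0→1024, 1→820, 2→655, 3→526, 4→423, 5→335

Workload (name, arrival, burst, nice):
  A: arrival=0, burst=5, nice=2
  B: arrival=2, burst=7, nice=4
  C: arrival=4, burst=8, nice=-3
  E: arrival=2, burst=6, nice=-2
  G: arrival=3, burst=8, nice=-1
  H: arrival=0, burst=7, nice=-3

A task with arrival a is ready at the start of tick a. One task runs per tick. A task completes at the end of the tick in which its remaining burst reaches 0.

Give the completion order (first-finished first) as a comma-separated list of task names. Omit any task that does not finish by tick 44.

t=0: vr[A=0 H=0] → run A
t=1: vr[A=1024/655 H=0] → run H
t=2: vr[A=1024/655 B=1024/1991 E=1024/1991 H=1024/1991] → run B
t=3: vr[A=1024/655 B=2471936/842193 E=1024/1991 G=1024/1991 H=1024/1991] → run E
t=4: vr[A=1024/655 B=2471936/842193 C=1024/1991 E=1831424/1578863 G=1024/1991 H=1024/1991] → run C
t=5: vr[A=1024/655 B=2471936/842193 C=2048/1991 E=1831424/1578863 G=1024/1991 H=1024/1991] → run G
t=6: vr[A=1024/655 B=2471936/842193 C=2048/1991 E=1831424/1578863 G=3346432/2542507 H=1024/1991] → run H
t=7: vr[A=1024/655 B=2471936/842193 C=2048/1991 E=1831424/1578863 G=3346432/2542507 H=2048/1991] → run C
t=8: vr[A=1024/655 B=2471936/842193 C=3072/1991 E=1831424/1578863 G=3346432/2542507 H=2048/1991] → run H
t=9: vr[A=1024/655 B=2471936/842193 C=3072/1991 E=1831424/1578863 G=3346432/2542507 H=3072/1991] → run E
t=10: vr[A=1024/655 B=2471936/842193 C=3072/1991 E=2850816/1578863 G=3346432/2542507 H=3072/1991] → run G
t=11: vr[A=1024/655 B=2471936/842193 C=3072/1991 E=2850816/1578863 G=5385216/2542507 H=3072/1991] → run C
t=12: vr[A=1024/655 B=2471936/842193 C=4096/1991 E=2850816/1578863 G=5385216/2542507 H=3072/1991] → run H
t=13: vr[A=1024/655 B=2471936/842193 C=4096/1991 E=2850816/1578863 G=5385216/2542507 H=4096/1991] → run A
t=14: vr[A=2048/655 B=2471936/842193 C=4096/1991 E=2850816/1578863 G=5385216/2542507 H=4096/1991] → run E
t=15: vr[A=2048/655 B=2471936/842193 C=4096/1991 E=3870208/1578863 G=5385216/2542507 H=4096/1991] → run C
t=16: vr[A=2048/655 B=2471936/842193 C=5120/1991 E=3870208/1578863 G=5385216/2542507 H=4096/1991] → run H
t=17: vr[A=2048/655 B=2471936/842193 C=5120/1991 E=3870208/1578863 G=5385216/2542507 H=5120/1991] → run G
t=18: vr[A=2048/655 B=2471936/842193 C=5120/1991 E=3870208/1578863 G=7424000/2542507 H=5120/1991] → run E
t=19: vr[A=2048/655 B=2471936/842193 C=5120/1991 E=4889600/1578863 G=7424000/2542507 H=5120/1991] → run C
t=20: vr[A=2048/655 B=2471936/842193 C=6144/1991 E=4889600/1578863 G=7424000/2542507 H=5120/1991] → run H
t=21: vr[A=2048/655 B=2471936/842193 C=6144/1991 E=4889600/1578863 G=7424000/2542507 H=6144/1991] → run G
t=22: vr[A=2048/655 B=2471936/842193 C=6144/1991 E=4889600/1578863 G=9462784/2542507 H=6144/1991] → run B
t=23: vr[A=2048/655 B=4510720/842193 C=6144/1991 E=4889600/1578863 G=9462784/2542507 H=6144/1991] → run C
t=24: vr[A=2048/655 B=4510720/842193 C=7168/1991 E=4889600/1578863 G=9462784/2542507 H=6144/1991] → run H
t=25: vr[A=2048/655 B=4510720/842193 C=7168/1991 E=4889600/1578863 G=9462784/2542507] → run E
t=26: vr[A=2048/655 B=4510720/842193 C=7168/1991 E=5908992/1578863 G=9462784/2542507] → run A
t=27: vr[A=3072/655 B=4510720/842193 C=7168/1991 E=5908992/1578863 G=9462784/2542507] → run C
t=28: vr[A=3072/655 B=4510720/842193 C=8192/1991 E=5908992/1578863 G=9462784/2542507] → run G
t=29: vr[A=3072/655 B=4510720/842193 C=8192/1991 E=5908992/1578863 G=11501568/2542507] → run E
t=30: vr[A=3072/655 B=4510720/842193 C=8192/1991 G=11501568/2542507] → run C
t=31: vr[A=3072/655 B=4510720/842193 G=11501568/2542507] → run G
t=32: vr[A=3072/655 B=4510720/842193 G=13540352/2542507] → run A
t=33: vr[A=4096/655 B=4510720/842193 G=13540352/2542507] → run G
t=34: vr[A=4096/655 B=4510720/842193 G=15579136/2542507] → run B
t=35: vr[A=4096/655 B=2183168/280731 G=15579136/2542507] → run G
t=36: vr[A=4096/655 B=2183168/280731] → run A
t=37: vr[B=2183168/280731] → run B
t=38: vr[B=8588288/842193] → run B
t=39: vr[B=10627072/842193] → run B
t=40: vr[B=4221952/280731] → run B
t=41: (idle)
t=42: (idle)
t=43: (idle)
t=44: (idle)

completion order = H, E, C, G, A, B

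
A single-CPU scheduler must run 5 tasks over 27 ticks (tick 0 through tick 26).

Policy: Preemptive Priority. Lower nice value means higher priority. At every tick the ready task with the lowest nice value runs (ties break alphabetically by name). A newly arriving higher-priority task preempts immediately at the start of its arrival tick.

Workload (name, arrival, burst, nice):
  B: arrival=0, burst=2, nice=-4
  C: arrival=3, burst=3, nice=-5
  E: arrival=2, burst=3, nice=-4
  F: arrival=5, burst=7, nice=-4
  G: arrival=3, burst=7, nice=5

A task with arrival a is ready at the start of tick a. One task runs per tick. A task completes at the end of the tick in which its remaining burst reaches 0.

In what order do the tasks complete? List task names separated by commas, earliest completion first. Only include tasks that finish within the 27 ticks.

completion order = B, C, E, F, G

t=0: ready={B} → run B
t=1: ready={B} → run B
t=2: ready={E} → run E
t=3: ready={C,E,G} → run C
t=4: ready={C,E,G} → run C
t=5: ready={C,E,F,G} → run C
t=6: ready={E,F,G} → run E
t=7: ready={E,F,G} → run E
t=8: ready={F,G} → run F
t=9: ready={F,G} → run F
t=10: ready={F,G} → run F
t=11: ready={F,G} → run F
t=12: ready={F,G} → run F
t=13: ready={F,G} → run F
t=14: ready={F,G} → run F
t=15: ready={G} → run G
t=16: ready={G} → run G
t=17: ready={G} → run G
t=18: ready={G} → run G
t=19: ready={G} → run G
t=20: ready={G} → run G
t=21: ready={G} → run G
t=22: (idle)
t=23: (idle)
t=24: (idle)
t=25: (idle)
t=26: (idle)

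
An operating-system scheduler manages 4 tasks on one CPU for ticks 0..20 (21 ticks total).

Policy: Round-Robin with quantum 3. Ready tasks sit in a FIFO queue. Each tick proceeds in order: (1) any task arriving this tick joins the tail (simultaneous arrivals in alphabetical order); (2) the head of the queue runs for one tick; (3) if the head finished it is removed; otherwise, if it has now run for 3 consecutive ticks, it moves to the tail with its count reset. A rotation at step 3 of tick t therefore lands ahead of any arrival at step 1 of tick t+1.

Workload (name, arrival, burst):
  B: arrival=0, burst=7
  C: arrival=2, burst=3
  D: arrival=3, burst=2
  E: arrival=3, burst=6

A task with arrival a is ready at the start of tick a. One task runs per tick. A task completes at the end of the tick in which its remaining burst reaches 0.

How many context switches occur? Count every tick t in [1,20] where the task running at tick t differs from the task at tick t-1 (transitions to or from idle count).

t=0: queue=[B] q_used=0 → run B
t=1: queue=[B] q_used=1 → run B
t=2: queue=[B,C] q_used=2 → run B
t=3: queue=[C,B,D,E] q_used=0 → run C
t=4: queue=[C,B,D,E] q_used=1 → run C
t=5: queue=[C,B,D,E] q_used=2 → run C
t=6: queue=[B,D,E] q_used=0 → run B
t=7: queue=[B,D,E] q_used=1 → run B
t=8: queue=[B,D,E] q_used=2 → run B
t=9: queue=[D,E,B] q_used=0 → run D
t=10: queue=[D,E,B] q_used=1 → run D
t=11: queue=[E,B] q_used=0 → run E
t=12: queue=[E,B] q_used=1 → run E
t=13: queue=[E,B] q_used=2 → run E
t=14: queue=[B,E] q_used=0 → run B
t=15: queue=[E] q_used=0 → run E
t=16: queue=[E] q_used=1 → run E
t=17: queue=[E] q_used=2 → run E
t=18: (idle)
t=19: (idle)
t=20: (idle)

context switches = 7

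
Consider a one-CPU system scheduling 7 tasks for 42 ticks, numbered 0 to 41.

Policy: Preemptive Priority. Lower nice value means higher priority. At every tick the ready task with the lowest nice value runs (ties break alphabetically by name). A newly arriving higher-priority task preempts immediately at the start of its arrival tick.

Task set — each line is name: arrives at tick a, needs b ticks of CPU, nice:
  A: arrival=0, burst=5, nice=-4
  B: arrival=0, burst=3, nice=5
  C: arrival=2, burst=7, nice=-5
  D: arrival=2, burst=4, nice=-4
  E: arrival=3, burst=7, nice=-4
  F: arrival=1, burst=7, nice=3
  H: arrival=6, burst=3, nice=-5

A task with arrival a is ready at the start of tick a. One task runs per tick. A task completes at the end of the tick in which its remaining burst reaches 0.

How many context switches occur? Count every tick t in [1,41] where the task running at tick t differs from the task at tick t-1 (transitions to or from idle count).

t=0: ready={A,B} → run A
t=1: ready={A,B,F} → run A
t=2: ready={A,B,C,D,F} → run C
t=3: ready={A,B,C,D,E,F} → run C
t=4: ready={A,B,C,D,E,F} → run C
t=5: ready={A,B,C,D,E,F} → run C
t=6: ready={A,B,C,D,E,F,H} → run C
t=7: ready={A,B,C,D,E,F,H} → run C
t=8: ready={A,B,C,D,E,F,H} → run C
t=9: ready={A,B,D,E,F,H} → run H
t=10: ready={A,B,D,E,F,H} → run H
t=11: ready={A,B,D,E,F,H} → run H
t=12: ready={A,B,D,E,F} → run A
t=13: ready={A,B,D,E,F} → run A
t=14: ready={A,B,D,E,F} → run A
t=15: ready={B,D,E,F} → run D
t=16: ready={B,D,E,F} → run D
t=17: ready={B,D,E,F} → run D
t=18: ready={B,D,E,F} → run D
t=19: ready={B,E,F} → run E
t=20: ready={B,E,F} → run E
t=21: ready={B,E,F} → run E
t=22: ready={B,E,F} → run E
t=23: ready={B,E,F} → run E
t=24: ready={B,E,F} → run E
t=25: ready={B,E,F} → run E
t=26: ready={B,F} → run F
t=27: ready={B,F} → run F
t=28: ready={B,F} → run F
t=29: ready={B,F} → run F
t=30: ready={B,F} → run F
t=31: ready={B,F} → run F
t=32: ready={B,F} → run F
t=33: ready={B} → run B
t=34: ready={B} → run B
t=35: ready={B} → run B
t=36: (idle)
t=37: (idle)
t=38: (idle)
t=39: (idle)
t=40: (idle)
t=41: (idle)

context switches = 8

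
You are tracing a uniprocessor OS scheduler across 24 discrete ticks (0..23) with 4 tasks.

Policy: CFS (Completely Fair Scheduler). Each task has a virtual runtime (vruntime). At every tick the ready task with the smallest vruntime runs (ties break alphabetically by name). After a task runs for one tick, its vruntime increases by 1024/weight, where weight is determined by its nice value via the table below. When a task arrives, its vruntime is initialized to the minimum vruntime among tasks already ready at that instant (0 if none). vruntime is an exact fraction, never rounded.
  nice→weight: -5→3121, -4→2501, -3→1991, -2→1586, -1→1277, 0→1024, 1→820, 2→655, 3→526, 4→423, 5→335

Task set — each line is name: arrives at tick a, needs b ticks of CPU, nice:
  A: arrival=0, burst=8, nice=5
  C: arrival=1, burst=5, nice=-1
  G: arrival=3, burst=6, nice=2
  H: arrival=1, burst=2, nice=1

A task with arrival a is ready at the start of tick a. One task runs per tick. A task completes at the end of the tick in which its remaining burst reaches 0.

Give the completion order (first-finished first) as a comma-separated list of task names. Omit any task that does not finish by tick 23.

t=0: vr[A=0] → run A
t=1: vr[A=1024/335 C=1024/335 H=1024/335] → run A
t=2: vr[A=2048/335 C=1024/335 H=1024/335] → run C
t=3: vr[A=2048/335 C=1650688/427795 G=1024/335 H=1024/335] → run G
t=4: vr[A=2048/335 C=1650688/427795 G=202752/43885 H=1024/335] → run H
t=5: vr[A=2048/335 C=1650688/427795 G=202752/43885 H=59136/13735] → run C
t=6: vr[A=2048/335 C=1993728/427795 G=202752/43885 H=59136/13735] → run H
t=7: vr[A=2048/335 C=1993728/427795 G=202752/43885] → run G
t=8: vr[A=2048/335 C=1993728/427795 G=54272/8777] → run C
t=9: vr[A=2048/335 C=2336768/427795 G=54272/8777] → run C
t=10: vr[A=2048/335 C=2679808/427795 G=54272/8777] → run A
t=11: vr[A=3072/335 C=2679808/427795 G=54272/8777] → run G
t=12: vr[A=3072/335 C=2679808/427795 G=339968/43885] → run C
t=13: vr[A=3072/335 G=339968/43885] → run G
t=14: vr[A=3072/335 G=408576/43885] → run A
t=15: vr[A=4096/335 G=408576/43885] → run G
t=16: vr[A=4096/335 G=477184/43885] → run G
t=17: vr[A=4096/335] → run A
t=18: vr[A=1024/67] → run A
t=19: vr[A=6144/335] → run A
t=20: vr[A=7168/335] → run A
t=21: (idle)
t=22: (idle)
t=23: (idle)

completion order = H, C, G, A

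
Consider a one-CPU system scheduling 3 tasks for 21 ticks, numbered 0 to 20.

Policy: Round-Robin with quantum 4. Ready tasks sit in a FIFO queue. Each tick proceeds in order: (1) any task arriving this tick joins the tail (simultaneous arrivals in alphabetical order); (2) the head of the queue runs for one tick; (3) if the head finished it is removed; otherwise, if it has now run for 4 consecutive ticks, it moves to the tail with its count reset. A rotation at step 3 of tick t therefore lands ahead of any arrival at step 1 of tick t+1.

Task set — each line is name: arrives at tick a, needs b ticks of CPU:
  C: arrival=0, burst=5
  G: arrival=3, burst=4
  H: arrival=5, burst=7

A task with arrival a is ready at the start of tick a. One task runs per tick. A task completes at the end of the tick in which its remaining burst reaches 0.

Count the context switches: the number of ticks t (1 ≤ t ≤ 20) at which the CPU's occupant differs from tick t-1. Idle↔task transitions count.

t=0: queue=[C] q_used=0 → run C
t=1: queue=[C] q_used=1 → run C
t=2: queue=[C] q_used=2 → run C
t=3: queue=[C,G] q_used=3 → run C
t=4: queue=[G,C] q_used=0 → run G
t=5: queue=[G,C,H] q_used=1 → run G
t=6: queue=[G,C,H] q_used=2 → run G
t=7: queue=[G,C,H] q_used=3 → run G
t=8: queue=[C,H] q_used=0 → run C
t=9: queue=[H] q_used=0 → run H
t=10: queue=[H] q_used=1 → run H
t=11: queue=[H] q_used=2 → run H
t=12: queue=[H] q_used=3 → run H
t=13: queue=[H] q_used=0 → run H
t=14: queue=[H] q_used=1 → run H
t=15: queue=[H] q_used=2 → run H
t=16: (idle)
t=17: (idle)
t=18: (idle)
t=19: (idle)
t=20: (idle)

context switches = 4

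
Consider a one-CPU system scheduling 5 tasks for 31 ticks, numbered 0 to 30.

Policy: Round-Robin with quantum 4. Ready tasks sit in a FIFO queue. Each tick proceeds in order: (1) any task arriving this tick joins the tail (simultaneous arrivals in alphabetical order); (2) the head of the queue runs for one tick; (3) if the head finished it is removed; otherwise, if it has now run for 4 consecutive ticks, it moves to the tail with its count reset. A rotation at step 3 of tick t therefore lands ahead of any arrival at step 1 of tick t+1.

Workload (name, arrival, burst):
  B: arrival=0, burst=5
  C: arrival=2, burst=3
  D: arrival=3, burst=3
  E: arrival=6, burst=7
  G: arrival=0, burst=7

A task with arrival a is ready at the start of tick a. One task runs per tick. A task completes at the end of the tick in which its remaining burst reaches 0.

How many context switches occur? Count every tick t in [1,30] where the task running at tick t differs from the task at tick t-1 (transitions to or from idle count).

context switches = 8

t=0: queue=[B,G] q_used=0 → run B
t=1: queue=[B,G] q_used=1 → run B
t=2: queue=[B,G,C] q_used=2 → run B
t=3: queue=[B,G,C,D] q_used=3 → run B
t=4: queue=[G,C,D,B] q_used=0 → run G
t=5: queue=[G,C,D,B] q_used=1 → run G
t=6: queue=[G,C,D,B,E] q_used=2 → run G
t=7: queue=[G,C,D,B,E] q_used=3 → run G
t=8: queue=[C,D,B,E,G] q_used=0 → run C
t=9: queue=[C,D,B,E,G] q_used=1 → run C
t=10: queue=[C,D,B,E,G] q_used=2 → run C
t=11: queue=[D,B,E,G] q_used=0 → run D
t=12: queue=[D,B,E,G] q_used=1 → run D
t=13: queue=[D,B,E,G] q_used=2 → run D
t=14: queue=[B,E,G] q_used=0 → run B
t=15: queue=[E,G] q_used=0 → run E
t=16: queue=[E,G] q_used=1 → run E
t=17: queue=[E,G] q_used=2 → run E
t=18: queue=[E,G] q_used=3 → run E
t=19: queue=[G,E] q_used=0 → run G
t=20: queue=[G,E] q_used=1 → run G
t=21: queue=[G,E] q_used=2 → run G
t=22: queue=[E] q_used=0 → run E
t=23: queue=[E] q_used=1 → run E
t=24: queue=[E] q_used=2 → run E
t=25: (idle)
t=26: (idle)
t=27: (idle)
t=28: (idle)
t=29: (idle)
t=30: (idle)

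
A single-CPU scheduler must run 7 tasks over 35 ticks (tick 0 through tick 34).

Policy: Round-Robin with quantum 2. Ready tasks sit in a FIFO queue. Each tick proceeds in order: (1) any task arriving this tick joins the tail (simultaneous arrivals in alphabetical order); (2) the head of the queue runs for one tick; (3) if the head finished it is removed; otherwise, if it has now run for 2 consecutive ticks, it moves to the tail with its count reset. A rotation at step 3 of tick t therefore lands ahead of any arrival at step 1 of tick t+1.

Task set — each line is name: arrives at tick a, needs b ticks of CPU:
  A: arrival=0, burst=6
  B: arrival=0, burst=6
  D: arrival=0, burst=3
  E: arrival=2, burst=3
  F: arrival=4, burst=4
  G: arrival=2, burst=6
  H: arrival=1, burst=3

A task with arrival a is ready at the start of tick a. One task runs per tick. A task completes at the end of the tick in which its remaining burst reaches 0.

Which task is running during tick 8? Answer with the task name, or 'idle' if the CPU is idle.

running at tick 8 = A

t=0: queue=[A,B,D] q_used=0 → run A
t=1: queue=[A,B,D,H] q_used=1 → run A
t=2: queue=[B,D,H,A,E,G] q_used=0 → run B
t=3: queue=[B,D,H,A,E,G] q_used=1 → run B
t=4: queue=[D,H,A,E,G,B,F] q_used=0 → run D
t=5: queue=[D,H,A,E,G,B,F] q_used=1 → run D
t=6: queue=[H,A,E,G,B,F,D] q_used=0 → run H
t=7: queue=[H,A,E,G,B,F,D] q_used=1 → run H
t=8: queue=[A,E,G,B,F,D,H] q_used=0 → run A
t=9: queue=[A,E,G,B,F,D,H] q_used=1 → run A
t=10: queue=[E,G,B,F,D,H,A] q_used=0 → run E
t=11: queue=[E,G,B,F,D,H,A] q_used=1 → run E
t=12: queue=[G,B,F,D,H,A,E] q_used=0 → run G
t=13: queue=[G,B,F,D,H,A,E] q_used=1 → run G
t=14: queue=[B,F,D,H,A,E,G] q_used=0 → run B
t=15: queue=[B,F,D,H,A,E,G] q_used=1 → run B
t=16: queue=[F,D,H,A,E,G,B] q_used=0 → run F
t=17: queue=[F,D,H,A,E,G,B] q_used=1 → run F
t=18: queue=[D,H,A,E,G,B,F] q_used=0 → run D
t=19: queue=[H,A,E,G,B,F] q_used=0 → run H
t=20: queue=[A,E,G,B,F] q_used=0 → run A
t=21: queue=[A,E,G,B,F] q_used=1 → run A
t=22: queue=[E,G,B,F] q_used=0 → run E
t=23: queue=[G,B,F] q_used=0 → run G
t=24: queue=[G,B,F] q_used=1 → run G
t=25: queue=[B,F,G] q_used=0 → run B
t=26: queue=[B,F,G] q_used=1 → run B
t=27: queue=[F,G] q_used=0 → run F
t=28: queue=[F,G] q_used=1 → run F
t=29: queue=[G] q_used=0 → run G
t=30: queue=[G] q_used=1 → run G
t=31: (idle)
t=32: (idle)
t=33: (idle)
t=34: (idle)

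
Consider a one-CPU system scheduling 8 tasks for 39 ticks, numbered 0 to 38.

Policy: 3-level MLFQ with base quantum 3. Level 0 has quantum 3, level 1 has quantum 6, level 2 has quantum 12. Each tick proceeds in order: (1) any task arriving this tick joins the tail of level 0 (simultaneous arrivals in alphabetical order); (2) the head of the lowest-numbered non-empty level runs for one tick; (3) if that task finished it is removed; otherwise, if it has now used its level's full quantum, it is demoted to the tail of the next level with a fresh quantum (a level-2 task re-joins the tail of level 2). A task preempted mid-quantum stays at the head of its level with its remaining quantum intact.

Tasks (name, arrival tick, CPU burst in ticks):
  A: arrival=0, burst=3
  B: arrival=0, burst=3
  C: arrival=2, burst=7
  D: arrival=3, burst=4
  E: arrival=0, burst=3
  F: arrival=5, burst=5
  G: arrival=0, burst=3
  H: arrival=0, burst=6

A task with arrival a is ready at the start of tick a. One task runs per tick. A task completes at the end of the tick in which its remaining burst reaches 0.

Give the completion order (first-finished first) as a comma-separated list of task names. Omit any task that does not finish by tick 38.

t=0: L0/L1/L2 = ABEGH/-/- → run A
t=1: L0/L1/L2 = ABEGH/-/- → run A
t=2: L0/L1/L2 = ABEGHC/-/- → run A
t=3: L0/L1/L2 = BEGHCD/-/- → run B
t=4: L0/L1/L2 = BEGHCD/-/- → run B
t=5: L0/L1/L2 = BEGHCDF/-/- → run B
t=6: L0/L1/L2 = EGHCDF/-/- → run E
t=7: L0/L1/L2 = EGHCDF/-/- → run E
t=8: L0/L1/L2 = EGHCDF/-/- → run E
t=9: L0/L1/L2 = GHCDF/-/- → run G
t=10: L0/L1/L2 = GHCDF/-/- → run G
t=11: L0/L1/L2 = GHCDF/-/- → run G
t=12: L0/L1/L2 = HCDF/-/- → run H
t=13: L0/L1/L2 = HCDF/-/- → run H
t=14: L0/L1/L2 = HCDF/-/- → run H
t=15: L0/L1/L2 = CDF/H/- → run C
t=16: L0/L1/L2 = CDF/H/- → run C
t=17: L0/L1/L2 = CDF/H/- → run C
t=18: L0/L1/L2 = DF/HC/- → run D
t=19: L0/L1/L2 = DF/HC/- → run D
t=20: L0/L1/L2 = DF/HC/- → run D
t=21: L0/L1/L2 = F/HCD/- → run F
t=22: L0/L1/L2 = F/HCD/- → run F
t=23: L0/L1/L2 = F/HCD/- → run F
t=24: L0/L1/L2 = -/HCDF/- → run H
t=25: L0/L1/L2 = -/HCDF/- → run H
t=26: L0/L1/L2 = -/HCDF/- → run H
t=27: L0/L1/L2 = -/CDF/- → run C
t=28: L0/L1/L2 = -/CDF/- → run C
t=29: L0/L1/L2 = -/CDF/- → run C
t=30: L0/L1/L2 = -/CDF/- → run C
t=31: L0/L1/L2 = -/DF/- → run D
t=32: L0/L1/L2 = -/F/- → run F
t=33: L0/L1/L2 = -/F/- → run F
t=34: (idle)
t=35: (idle)
t=36: (idle)
t=37: (idle)
t=38: (idle)

completion order = A, B, E, G, H, C, D, F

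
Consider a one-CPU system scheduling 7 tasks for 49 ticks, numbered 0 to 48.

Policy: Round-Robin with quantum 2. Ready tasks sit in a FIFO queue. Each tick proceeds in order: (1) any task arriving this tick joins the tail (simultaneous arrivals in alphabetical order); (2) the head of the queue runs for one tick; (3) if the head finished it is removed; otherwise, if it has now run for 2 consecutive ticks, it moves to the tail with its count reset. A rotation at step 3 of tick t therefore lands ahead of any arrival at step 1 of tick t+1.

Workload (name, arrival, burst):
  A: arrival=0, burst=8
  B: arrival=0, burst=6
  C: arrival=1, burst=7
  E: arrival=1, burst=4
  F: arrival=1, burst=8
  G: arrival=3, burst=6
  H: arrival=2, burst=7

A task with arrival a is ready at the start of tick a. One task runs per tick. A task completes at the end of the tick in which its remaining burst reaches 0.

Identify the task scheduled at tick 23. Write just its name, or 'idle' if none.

t=0: queue=[A,B] q_used=0 → run A
t=1: queue=[A,B,C,E,F] q_used=1 → run A
t=2: queue=[B,C,E,F,A,H] q_used=0 → run B
t=3: queue=[B,C,E,F,A,H,G] q_used=1 → run B
t=4: queue=[C,E,F,A,H,G,B] q_used=0 → run C
t=5: queue=[C,E,F,A,H,G,B] q_used=1 → run C
t=6: queue=[E,F,A,H,G,B,C] q_used=0 → run E
t=7: queue=[E,F,A,H,G,B,C] q_used=1 → run E
t=8: queue=[F,A,H,G,B,C,E] q_used=0 → run F
t=9: queue=[F,A,H,G,B,C,E] q_used=1 → run F
t=10: queue=[A,H,G,B,C,E,F] q_used=0 → run A
t=11: queue=[A,H,G,B,C,E,F] q_used=1 → run A
t=12: queue=[H,G,B,C,E,F,A] q_used=0 → run H
t=13: queue=[H,G,B,C,E,F,A] q_used=1 → run H
t=14: queue=[G,B,C,E,F,A,H] q_used=0 → run G
t=15: queue=[G,B,C,E,F,A,H] q_used=1 → run G
t=16: queue=[B,C,E,F,A,H,G] q_used=0 → run B
t=17: queue=[B,C,E,F,A,H,G] q_used=1 → run B
t=18: queue=[C,E,F,A,H,G,B] q_used=0 → run C
t=19: queue=[C,E,F,A,H,G,B] q_used=1 → run C
t=20: queue=[E,F,A,H,G,B,C] q_used=0 → run E
t=21: queue=[E,F,A,H,G,B,C] q_used=1 → run E
t=22: queue=[F,A,H,G,B,C] q_used=0 → run F
t=23: queue=[F,A,H,G,B,C] q_used=1 → run F
t=24: queue=[A,H,G,B,C,F] q_used=0 → run A
t=25: queue=[A,H,G,B,C,F] q_used=1 → run A
t=26: queue=[H,G,B,C,F,A] q_used=0 → run H
t=27: queue=[H,G,B,C,F,A] q_used=1 → run H
t=28: queue=[G,B,C,F,A,H] q_used=0 → run G
t=29: queue=[G,B,C,F,A,H] q_used=1 → run G
t=30: queue=[B,C,F,A,H,G] q_used=0 → run B
t=31: queue=[B,C,F,A,H,G] q_used=1 → run B
t=32: queue=[C,F,A,H,G] q_used=0 → run C
t=33: queue=[C,F,A,H,G] q_used=1 → run C
t=34: queue=[F,A,H,G,C] q_used=0 → run F
t=35: queue=[F,A,H,G,C] q_used=1 → run F
t=36: queue=[A,H,G,C,F] q_used=0 → run A
t=37: queue=[A,H,G,C,F] q_used=1 → run A
t=38: queue=[H,G,C,F] q_used=0 → run H
t=39: queue=[H,G,C,F] q_used=1 → run H
t=40: queue=[G,C,F,H] q_used=0 → run G
t=41: queue=[G,C,F,H] q_used=1 → run G
t=42: queue=[C,F,H] q_used=0 → run C
t=43: queue=[F,H] q_used=0 → run F
t=44: queue=[F,H] q_used=1 → run F
t=45: queue=[H] q_used=0 → run H
t=46: (idle)
t=47: (idle)
t=48: (idle)

running at tick 23 = F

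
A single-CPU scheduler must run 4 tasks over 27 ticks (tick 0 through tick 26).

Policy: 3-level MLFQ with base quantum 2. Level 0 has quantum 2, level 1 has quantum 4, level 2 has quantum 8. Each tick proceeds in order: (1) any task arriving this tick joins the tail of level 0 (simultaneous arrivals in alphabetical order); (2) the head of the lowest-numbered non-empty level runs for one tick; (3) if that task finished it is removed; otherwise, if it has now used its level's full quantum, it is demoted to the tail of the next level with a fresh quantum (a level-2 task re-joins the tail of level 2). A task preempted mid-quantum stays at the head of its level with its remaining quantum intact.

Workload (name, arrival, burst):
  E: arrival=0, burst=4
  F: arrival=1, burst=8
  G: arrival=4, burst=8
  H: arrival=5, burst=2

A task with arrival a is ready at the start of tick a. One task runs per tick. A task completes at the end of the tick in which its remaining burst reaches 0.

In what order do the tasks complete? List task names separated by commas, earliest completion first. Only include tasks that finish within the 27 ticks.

completion order = H, E, F, G

t=0: L0/L1/L2 = E/-/- → run E
t=1: L0/L1/L2 = EF/-/- → run E
t=2: L0/L1/L2 = F/E/- → run F
t=3: L0/L1/L2 = F/E/- → run F
t=4: L0/L1/L2 = G/EF/- → run G
t=5: L0/L1/L2 = GH/EF/- → run G
t=6: L0/L1/L2 = H/EFG/- → run H
t=7: L0/L1/L2 = H/EFG/- → run H
t=8: L0/L1/L2 = -/EFG/- → run E
t=9: L0/L1/L2 = -/EFG/- → run E
t=10: L0/L1/L2 = -/FG/- → run F
t=11: L0/L1/L2 = -/FG/- → run F
t=12: L0/L1/L2 = -/FG/- → run F
t=13: L0/L1/L2 = -/FG/- → run F
t=14: L0/L1/L2 = -/G/F → run G
t=15: L0/L1/L2 = -/G/F → run G
t=16: L0/L1/L2 = -/G/F → run G
t=17: L0/L1/L2 = -/G/F → run G
t=18: L0/L1/L2 = -/-/FG → run F
t=19: L0/L1/L2 = -/-/FG → run F
t=20: L0/L1/L2 = -/-/G → run G
t=21: L0/L1/L2 = -/-/G → run G
t=22: (idle)
t=23: (idle)
t=24: (idle)
t=25: (idle)
t=26: (idle)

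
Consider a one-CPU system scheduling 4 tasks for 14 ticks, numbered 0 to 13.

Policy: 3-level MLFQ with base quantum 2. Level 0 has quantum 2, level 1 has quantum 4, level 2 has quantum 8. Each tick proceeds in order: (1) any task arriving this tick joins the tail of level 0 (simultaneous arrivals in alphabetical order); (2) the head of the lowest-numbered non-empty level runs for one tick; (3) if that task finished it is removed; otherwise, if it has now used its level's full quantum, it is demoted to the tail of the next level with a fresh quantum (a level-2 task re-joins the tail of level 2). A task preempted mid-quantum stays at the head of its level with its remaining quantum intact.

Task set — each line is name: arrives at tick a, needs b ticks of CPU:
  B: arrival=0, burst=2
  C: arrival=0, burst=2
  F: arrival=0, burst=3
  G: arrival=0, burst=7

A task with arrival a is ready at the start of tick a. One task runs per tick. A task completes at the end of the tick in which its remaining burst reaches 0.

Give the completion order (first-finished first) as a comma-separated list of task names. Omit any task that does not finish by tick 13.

t=0: L0/L1/L2 = BCFG/-/- → run B
t=1: L0/L1/L2 = BCFG/-/- → run B
t=2: L0/L1/L2 = CFG/-/- → run C
t=3: L0/L1/L2 = CFG/-/- → run C
t=4: L0/L1/L2 = FG/-/- → run F
t=5: L0/L1/L2 = FG/-/- → run F
t=6: L0/L1/L2 = G/F/- → run G
t=7: L0/L1/L2 = G/F/- → run G
t=8: L0/L1/L2 = -/FG/- → run F
t=9: L0/L1/L2 = -/G/- → run G
t=10: L0/L1/L2 = -/G/- → run G
t=11: L0/L1/L2 = -/G/- → run G
t=12: L0/L1/L2 = -/G/- → run G
t=13: L0/L1/L2 = -/-/G → run G

completion order = B, C, F, G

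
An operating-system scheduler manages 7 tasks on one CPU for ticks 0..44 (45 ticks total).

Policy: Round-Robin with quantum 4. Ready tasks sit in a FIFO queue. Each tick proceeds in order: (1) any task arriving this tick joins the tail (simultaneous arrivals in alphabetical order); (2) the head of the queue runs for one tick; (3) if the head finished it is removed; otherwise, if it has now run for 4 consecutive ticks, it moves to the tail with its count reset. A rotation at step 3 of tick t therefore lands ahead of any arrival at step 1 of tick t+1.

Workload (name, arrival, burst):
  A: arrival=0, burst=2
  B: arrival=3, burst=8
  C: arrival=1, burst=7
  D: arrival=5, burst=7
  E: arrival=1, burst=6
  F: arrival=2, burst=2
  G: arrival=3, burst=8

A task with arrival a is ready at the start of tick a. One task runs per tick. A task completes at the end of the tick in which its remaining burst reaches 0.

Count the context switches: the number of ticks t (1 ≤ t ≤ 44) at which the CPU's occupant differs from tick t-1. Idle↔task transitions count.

t=0: queue=[A] q_used=0 → run A
t=1: queue=[A,C,E] q_used=1 → run A
t=2: queue=[C,E,F] q_used=0 → run C
t=3: queue=[C,E,F,B,G] q_used=1 → run C
t=4: queue=[C,E,F,B,G] q_used=2 → run C
t=5: queue=[C,E,F,B,G,D] q_used=3 → run C
t=6: queue=[E,F,B,G,D,C] q_used=0 → run E
t=7: queue=[E,F,B,G,D,C] q_used=1 → run E
t=8: queue=[E,F,B,G,D,C] q_used=2 → run E
t=9: queue=[E,F,B,G,D,C] q_used=3 → run E
t=10: queue=[F,B,G,D,C,E] q_used=0 → run F
t=11: queue=[F,B,G,D,C,E] q_used=1 → run F
t=12: queue=[B,G,D,C,E] q_used=0 → run B
t=13: queue=[B,G,D,C,E] q_used=1 → run B
t=14: queue=[B,G,D,C,E] q_used=2 → run B
t=15: queue=[B,G,D,C,E] q_used=3 → run B
t=16: queue=[G,D,C,E,B] q_used=0 → run G
t=17: queue=[G,D,C,E,B] q_used=1 → run G
t=18: queue=[G,D,C,E,B] q_used=2 → run G
t=19: queue=[G,D,C,E,B] q_used=3 → run G
t=20: queue=[D,C,E,B,G] q_used=0 → run D
t=21: queue=[D,C,E,B,G] q_used=1 → run D
t=22: queue=[D,C,E,B,G] q_used=2 → run D
t=23: queue=[D,C,E,B,G] q_used=3 → run D
t=24: queue=[C,E,B,G,D] q_used=0 → run C
t=25: queue=[C,E,B,G,D] q_used=1 → run C
t=26: queue=[C,E,B,G,D] q_used=2 → run C
t=27: queue=[E,B,G,D] q_used=0 → run E
t=28: queue=[E,B,G,D] q_used=1 → run E
t=29: queue=[B,G,D] q_used=0 → run B
t=30: queue=[B,G,D] q_used=1 → run B
t=31: queue=[B,G,D] q_used=2 → run B
t=32: queue=[B,G,D] q_used=3 → run B
t=33: queue=[G,D] q_used=0 → run G
t=34: queue=[G,D] q_used=1 → run G
t=35: queue=[G,D] q_used=2 → run G
t=36: queue=[G,D] q_used=3 → run G
t=37: queue=[D] q_used=0 → run D
t=38: queue=[D] q_used=1 → run D
t=39: queue=[D] q_used=2 → run D
t=40: (idle)
t=41: (idle)
t=42: (idle)
t=43: (idle)
t=44: (idle)

context switches = 12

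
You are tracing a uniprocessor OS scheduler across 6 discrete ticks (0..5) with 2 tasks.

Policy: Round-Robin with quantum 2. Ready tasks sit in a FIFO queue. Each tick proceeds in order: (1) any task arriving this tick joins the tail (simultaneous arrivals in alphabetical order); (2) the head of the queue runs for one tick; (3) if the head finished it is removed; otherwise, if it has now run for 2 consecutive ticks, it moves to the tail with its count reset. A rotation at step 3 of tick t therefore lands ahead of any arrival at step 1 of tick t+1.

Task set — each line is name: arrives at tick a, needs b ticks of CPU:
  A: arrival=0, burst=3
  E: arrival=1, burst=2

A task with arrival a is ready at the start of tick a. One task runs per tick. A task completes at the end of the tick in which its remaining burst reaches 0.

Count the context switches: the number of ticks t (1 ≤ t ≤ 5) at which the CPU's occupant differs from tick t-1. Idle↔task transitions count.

context switches = 3

t=0: queue=[A] q_used=0 → run A
t=1: queue=[A,E] q_used=1 → run A
t=2: queue=[E,A] q_used=0 → run E
t=3: queue=[E,A] q_used=1 → run E
t=4: queue=[A] q_used=0 → run A
t=5: (idle)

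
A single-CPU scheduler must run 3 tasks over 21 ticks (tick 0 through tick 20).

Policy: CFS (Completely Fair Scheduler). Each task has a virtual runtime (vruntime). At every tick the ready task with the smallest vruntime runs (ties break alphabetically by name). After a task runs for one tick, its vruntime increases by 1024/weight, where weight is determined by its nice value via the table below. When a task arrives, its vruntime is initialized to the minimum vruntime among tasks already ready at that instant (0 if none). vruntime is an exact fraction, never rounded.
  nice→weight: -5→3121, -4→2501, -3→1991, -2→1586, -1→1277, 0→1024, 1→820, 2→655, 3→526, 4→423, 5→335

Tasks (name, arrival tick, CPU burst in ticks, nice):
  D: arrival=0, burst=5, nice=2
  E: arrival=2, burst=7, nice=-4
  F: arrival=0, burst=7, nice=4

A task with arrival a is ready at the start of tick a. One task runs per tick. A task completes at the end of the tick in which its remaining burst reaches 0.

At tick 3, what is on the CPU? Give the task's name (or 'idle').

running at tick 3 = E

t=0: vr[D=0 F=0] → run D
t=1: vr[D=1024/655 F=0] → run F
t=2: vr[D=1024/655 E=1024/655 F=1024/423] → run D
t=3: vr[D=2048/655 E=1024/655 F=1024/423] → run E
t=4: vr[D=2048/655 E=3231744/1638155 F=1024/423] → run E
t=5: vr[D=2048/655 E=3902464/1638155 F=1024/423] → run E
t=6: vr[D=2048/655 E=4573184/1638155 F=1024/423] → run F
t=7: vr[D=2048/655 E=4573184/1638155 F=2048/423] → run E
t=8: vr[D=2048/655 E=5243904/1638155 F=2048/423] → run D
t=9: vr[D=3072/655 E=5243904/1638155 F=2048/423] → run E
t=10: vr[D=3072/655 E=5914624/1638155 F=2048/423] → run E
t=11: vr[D=3072/655 E=6585344/1638155 F=2048/423] → run E
t=12: vr[D=3072/655 F=2048/423] → run D
t=13: vr[D=4096/655 F=2048/423] → run F
t=14: vr[D=4096/655 F=1024/141] → run D
t=15: vr[F=1024/141] → run F
t=16: vr[F=4096/423] → run F
t=17: vr[F=5120/423] → run F
t=18: vr[F=2048/141] → run F
t=19: (idle)
t=20: (idle)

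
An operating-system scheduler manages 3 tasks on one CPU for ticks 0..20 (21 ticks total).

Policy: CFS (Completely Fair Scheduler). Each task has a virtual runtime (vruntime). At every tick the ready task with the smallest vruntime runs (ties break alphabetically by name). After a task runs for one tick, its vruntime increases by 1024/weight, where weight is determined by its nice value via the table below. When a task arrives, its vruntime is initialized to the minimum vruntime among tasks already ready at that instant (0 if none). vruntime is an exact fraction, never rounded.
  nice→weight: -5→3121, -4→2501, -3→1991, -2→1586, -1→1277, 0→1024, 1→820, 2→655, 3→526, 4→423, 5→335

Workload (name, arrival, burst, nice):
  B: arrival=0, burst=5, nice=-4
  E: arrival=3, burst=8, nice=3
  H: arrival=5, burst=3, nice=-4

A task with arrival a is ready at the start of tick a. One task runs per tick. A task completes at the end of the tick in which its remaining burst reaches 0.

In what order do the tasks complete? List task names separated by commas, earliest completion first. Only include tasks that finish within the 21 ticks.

completion order = B, H, E

t=0: vr[B=0] → run B
t=1: vr[B=1024/2501] → run B
t=2: vr[B=2048/2501] → run B
t=3: vr[B=3072/2501 E=3072/2501] → run B
t=4: vr[B=4096/2501 E=3072/2501] → run E
t=5: vr[B=4096/2501 E=2088448/657763 H=4096/2501] → run B
t=6: vr[E=2088448/657763 H=4096/2501] → run H
t=7: vr[E=2088448/657763 H=5120/2501] → run H
t=8: vr[E=2088448/657763 H=6144/2501] → run H
t=9: vr[E=2088448/657763] → run E
t=10: vr[E=3368960/657763] → run E
t=11: vr[E=4649472/657763] → run E
t=12: vr[E=5929984/657763] → run E
t=13: vr[E=7210496/657763] → run E
t=14: vr[E=8491008/657763] → run E
t=15: vr[E=9771520/657763] → run E
t=16: (idle)
t=17: (idle)
t=18: (idle)
t=19: (idle)
t=20: (idle)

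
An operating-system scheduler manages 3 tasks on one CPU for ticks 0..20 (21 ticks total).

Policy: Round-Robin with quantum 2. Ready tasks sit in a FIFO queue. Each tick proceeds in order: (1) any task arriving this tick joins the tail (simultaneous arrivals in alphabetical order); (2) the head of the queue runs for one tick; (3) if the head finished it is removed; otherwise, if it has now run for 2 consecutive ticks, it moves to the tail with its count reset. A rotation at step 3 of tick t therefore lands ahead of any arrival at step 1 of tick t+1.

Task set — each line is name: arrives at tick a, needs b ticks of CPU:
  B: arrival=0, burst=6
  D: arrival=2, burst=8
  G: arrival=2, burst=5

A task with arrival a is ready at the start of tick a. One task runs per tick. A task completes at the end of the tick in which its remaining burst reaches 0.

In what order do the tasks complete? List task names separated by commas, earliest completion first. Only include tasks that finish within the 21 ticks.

t=0: queue=[B] q_used=0 → run B
t=1: queue=[B] q_used=1 → run B
t=2: queue=[B,D,G] q_used=0 → run B
t=3: queue=[B,D,G] q_used=1 → run B
t=4: queue=[D,G,B] q_used=0 → run D
t=5: queue=[D,G,B] q_used=1 → run D
t=6: queue=[G,B,D] q_used=0 → run G
t=7: queue=[G,B,D] q_used=1 → run G
t=8: queue=[B,D,G] q_used=0 → run B
t=9: queue=[B,D,G] q_used=1 → run B
t=10: queue=[D,G] q_used=0 → run D
t=11: queue=[D,G] q_used=1 → run D
t=12: queue=[G,D] q_used=0 → run G
t=13: queue=[G,D] q_used=1 → run G
t=14: queue=[D,G] q_used=0 → run D
t=15: queue=[D,G] q_used=1 → run D
t=16: queue=[G,D] q_used=0 → run G
t=17: queue=[D] q_used=0 → run D
t=18: queue=[D] q_used=1 → run D
t=19: (idle)
t=20: (idle)

completion order = B, G, D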